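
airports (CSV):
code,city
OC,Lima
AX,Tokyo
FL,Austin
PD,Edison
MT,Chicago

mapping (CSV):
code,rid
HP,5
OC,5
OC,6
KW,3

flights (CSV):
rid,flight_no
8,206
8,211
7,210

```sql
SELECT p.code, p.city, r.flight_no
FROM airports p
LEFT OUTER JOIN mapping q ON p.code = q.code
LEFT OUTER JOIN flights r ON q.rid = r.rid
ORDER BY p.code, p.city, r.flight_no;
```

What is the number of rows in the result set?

Step 1 — p LEFT JOIN q on code → 6 row(s).
Then LEFT JOIN `flights r` on rid: each of those 6 rows is kept; rows whose q.rid has no match in r get NULL for r's columns.
Result: 6 row(s).

6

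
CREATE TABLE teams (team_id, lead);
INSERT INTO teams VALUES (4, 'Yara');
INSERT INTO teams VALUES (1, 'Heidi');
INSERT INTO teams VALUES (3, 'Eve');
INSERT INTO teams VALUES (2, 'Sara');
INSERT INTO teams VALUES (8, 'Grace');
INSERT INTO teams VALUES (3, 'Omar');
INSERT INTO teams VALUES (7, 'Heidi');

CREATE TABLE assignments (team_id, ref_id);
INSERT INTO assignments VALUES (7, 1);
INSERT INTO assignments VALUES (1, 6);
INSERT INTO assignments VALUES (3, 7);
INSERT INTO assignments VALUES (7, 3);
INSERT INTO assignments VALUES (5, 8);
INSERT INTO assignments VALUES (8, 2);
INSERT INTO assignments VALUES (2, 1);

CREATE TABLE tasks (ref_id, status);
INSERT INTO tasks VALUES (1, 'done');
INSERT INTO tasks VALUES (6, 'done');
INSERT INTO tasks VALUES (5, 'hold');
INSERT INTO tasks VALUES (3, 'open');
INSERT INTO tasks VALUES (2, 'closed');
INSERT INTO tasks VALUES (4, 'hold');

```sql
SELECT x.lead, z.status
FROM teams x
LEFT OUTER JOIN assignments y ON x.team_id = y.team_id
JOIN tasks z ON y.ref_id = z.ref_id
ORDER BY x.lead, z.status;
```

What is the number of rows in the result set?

5

Evaluate left to right. First `teams x LEFT JOIN assignments y` on team_id: 8 row(s).
Then INNER JOIN `tasks z` on ref_id: keep only rows whose y.ref_id appears in z.
Result: 5 row(s).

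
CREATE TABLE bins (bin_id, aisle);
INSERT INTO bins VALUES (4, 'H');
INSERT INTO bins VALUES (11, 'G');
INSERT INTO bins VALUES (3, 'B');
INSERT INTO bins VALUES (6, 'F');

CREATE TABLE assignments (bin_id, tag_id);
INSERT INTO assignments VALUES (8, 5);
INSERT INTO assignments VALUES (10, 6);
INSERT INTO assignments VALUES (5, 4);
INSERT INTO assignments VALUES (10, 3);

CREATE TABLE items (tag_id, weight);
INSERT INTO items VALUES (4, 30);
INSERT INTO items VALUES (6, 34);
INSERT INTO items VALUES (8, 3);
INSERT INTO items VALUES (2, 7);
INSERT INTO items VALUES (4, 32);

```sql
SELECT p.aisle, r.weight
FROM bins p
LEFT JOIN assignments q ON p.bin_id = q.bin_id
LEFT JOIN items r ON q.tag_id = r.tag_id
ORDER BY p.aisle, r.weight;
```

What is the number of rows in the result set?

Evaluate left to right. First `bins p LEFT JOIN assignments q` on bin_id: 4 row(s).
Then LEFT JOIN `items r` on tag_id: each of those 4 rows is kept; rows whose q.tag_id has no match in r get NULL for r's columns.
Result: 4 row(s).

4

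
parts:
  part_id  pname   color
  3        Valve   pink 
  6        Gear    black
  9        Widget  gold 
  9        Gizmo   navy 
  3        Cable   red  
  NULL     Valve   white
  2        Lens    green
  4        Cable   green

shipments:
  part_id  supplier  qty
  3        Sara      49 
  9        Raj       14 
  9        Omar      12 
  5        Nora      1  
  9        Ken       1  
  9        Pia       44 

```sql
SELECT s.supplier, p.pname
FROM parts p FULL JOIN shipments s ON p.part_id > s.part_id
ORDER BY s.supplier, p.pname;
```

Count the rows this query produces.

15

FULL OUTER JOIN keeps every row from both sides; unmatched rows get NULL for the other side's columns.
Matching on p.part_id > s.part_id. A NULL in a compared column never satisfies the condition.
- p (part_id=3) has no partner → padded with NULL.
- p (part_id=6) pairs with 2 row(s) of s.
- p (part_id=9) pairs with 2 row(s) of s.
- p (part_id=9) pairs with 2 row(s) of s.
- p (part_id=3) has no partner → padded with NULL.
- p (part_id=NULL) has no partner → padded with NULL.
- p (part_id=2) has no partner → padded with NULL.
- p (part_id=4) pairs with 1 row(s) of s.
- 4 s row(s) had no p match → kept, p columns NULL.
Total: 7 matched + 8 padded = 15 rows.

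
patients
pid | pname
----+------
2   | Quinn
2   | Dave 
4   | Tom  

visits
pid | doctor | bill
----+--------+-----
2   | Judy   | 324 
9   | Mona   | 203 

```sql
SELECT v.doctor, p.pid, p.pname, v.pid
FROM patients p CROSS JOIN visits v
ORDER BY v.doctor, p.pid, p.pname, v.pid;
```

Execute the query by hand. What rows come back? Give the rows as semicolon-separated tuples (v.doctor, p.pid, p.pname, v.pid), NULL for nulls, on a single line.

CROSS JOIN pairs every row of `patients` with every row of `visits`: 3 × 2 = 6 rows.
After projecting and ordering:
v.doctor | p.pid | p.pname | v.pid
Judy | 2 | Dave | 2
Judy | 2 | Quinn | 2
Judy | 4 | Tom | 2
Mona | 2 | Dave | 9
Mona | 2 | Quinn | 9
Mona | 4 | Tom | 9

(Judy, 2, Dave, 2); (Judy, 2, Quinn, 2); (Judy, 4, Tom, 2); (Mona, 2, Dave, 9); (Mona, 2, Quinn, 9); (Mona, 4, Tom, 9)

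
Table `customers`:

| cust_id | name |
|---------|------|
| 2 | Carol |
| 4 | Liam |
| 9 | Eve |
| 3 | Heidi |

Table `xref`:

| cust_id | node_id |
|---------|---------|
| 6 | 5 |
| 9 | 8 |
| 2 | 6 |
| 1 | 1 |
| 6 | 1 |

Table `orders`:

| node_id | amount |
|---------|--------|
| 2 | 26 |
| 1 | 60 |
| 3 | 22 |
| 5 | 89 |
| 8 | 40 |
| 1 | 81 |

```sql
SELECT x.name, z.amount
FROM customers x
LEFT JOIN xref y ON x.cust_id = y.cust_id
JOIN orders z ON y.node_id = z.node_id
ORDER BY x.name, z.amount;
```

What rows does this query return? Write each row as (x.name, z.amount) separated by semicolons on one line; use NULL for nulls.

Joins associate left-to-right: customers LEFT JOIN xref on cust_id gives 4 intermediate row(s).
Then INNER JOIN `orders z` on node_id: keep only rows whose y.node_id appears in z.

(Eve, 40)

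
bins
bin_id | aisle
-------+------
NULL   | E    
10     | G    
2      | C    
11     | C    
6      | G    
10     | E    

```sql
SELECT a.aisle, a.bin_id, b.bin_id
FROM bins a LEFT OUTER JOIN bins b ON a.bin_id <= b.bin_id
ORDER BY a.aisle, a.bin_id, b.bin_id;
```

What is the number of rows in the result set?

17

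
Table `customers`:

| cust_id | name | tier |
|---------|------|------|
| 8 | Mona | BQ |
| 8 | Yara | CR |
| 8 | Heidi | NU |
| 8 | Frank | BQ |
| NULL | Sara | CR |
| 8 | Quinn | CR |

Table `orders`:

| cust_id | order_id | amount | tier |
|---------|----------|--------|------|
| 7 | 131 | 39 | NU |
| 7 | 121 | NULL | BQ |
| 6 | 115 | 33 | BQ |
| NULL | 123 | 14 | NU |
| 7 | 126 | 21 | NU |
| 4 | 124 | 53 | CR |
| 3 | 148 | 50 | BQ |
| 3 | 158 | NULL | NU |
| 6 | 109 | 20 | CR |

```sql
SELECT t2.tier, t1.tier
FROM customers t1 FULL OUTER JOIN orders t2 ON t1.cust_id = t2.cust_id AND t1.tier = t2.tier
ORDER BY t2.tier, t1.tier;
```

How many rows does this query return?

15

FULL OUTER JOIN keeps every row from both sides; unmatched rows get NULL for the other side's columns.
Matching on t1.cust_id = t2.cust_id AND t1.tier = t2.tier. A NULL in a compared column never satisfies the condition.
- cust_id=8, tier=BQ: no t2 row matches, row kept with t2 columns NULL.
- cust_id=8, tier=CR: no t2 row matches, row kept with t2 columns NULL.
- cust_id=8, tier=NU: no t2 row matches, row kept with t2 columns NULL.
- cust_id=8, tier=BQ: no t2 row matches, row kept with t2 columns NULL.
- cust_id=NULL, tier=CR: no t2 row matches, row kept with t2 columns NULL.
- cust_id=8, tier=CR: no t2 row matches, row kept with t2 columns NULL.
- 9 row(s) from t2 found no t1 partner → padded with NULL.
Total: 0 matched + 15 padded = 15 rows.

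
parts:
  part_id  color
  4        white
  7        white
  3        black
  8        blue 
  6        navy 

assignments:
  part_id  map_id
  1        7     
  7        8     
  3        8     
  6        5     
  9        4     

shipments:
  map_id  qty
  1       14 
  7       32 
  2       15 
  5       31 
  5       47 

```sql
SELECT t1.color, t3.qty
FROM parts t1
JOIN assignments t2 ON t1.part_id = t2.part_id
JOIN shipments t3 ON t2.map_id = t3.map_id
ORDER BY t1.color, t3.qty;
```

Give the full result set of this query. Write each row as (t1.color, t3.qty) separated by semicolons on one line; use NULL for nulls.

(navy, 31); (navy, 47)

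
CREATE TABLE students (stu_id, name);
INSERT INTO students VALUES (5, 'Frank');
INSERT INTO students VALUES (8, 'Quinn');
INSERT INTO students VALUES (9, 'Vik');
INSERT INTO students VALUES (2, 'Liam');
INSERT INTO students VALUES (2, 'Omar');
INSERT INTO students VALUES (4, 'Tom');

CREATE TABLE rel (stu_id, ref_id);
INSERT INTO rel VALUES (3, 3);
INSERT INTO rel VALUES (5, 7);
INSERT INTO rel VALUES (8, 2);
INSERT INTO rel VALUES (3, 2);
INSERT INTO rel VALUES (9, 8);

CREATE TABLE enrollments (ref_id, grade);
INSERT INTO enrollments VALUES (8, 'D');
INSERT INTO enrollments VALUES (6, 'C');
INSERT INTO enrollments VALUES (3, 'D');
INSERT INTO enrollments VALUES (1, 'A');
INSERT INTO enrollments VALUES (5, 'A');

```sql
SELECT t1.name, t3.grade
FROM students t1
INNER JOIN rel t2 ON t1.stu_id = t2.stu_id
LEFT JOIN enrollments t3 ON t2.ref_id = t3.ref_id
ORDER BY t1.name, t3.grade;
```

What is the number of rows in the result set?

Joins associate left-to-right: students INNER JOIN rel on stu_id gives 3 intermediate row(s).
Then LEFT JOIN `enrollments t3` on ref_id: each of those 3 rows is kept; rows whose t2.ref_id has no match in t3 get NULL for t3's columns.
Result: 3 row(s).

3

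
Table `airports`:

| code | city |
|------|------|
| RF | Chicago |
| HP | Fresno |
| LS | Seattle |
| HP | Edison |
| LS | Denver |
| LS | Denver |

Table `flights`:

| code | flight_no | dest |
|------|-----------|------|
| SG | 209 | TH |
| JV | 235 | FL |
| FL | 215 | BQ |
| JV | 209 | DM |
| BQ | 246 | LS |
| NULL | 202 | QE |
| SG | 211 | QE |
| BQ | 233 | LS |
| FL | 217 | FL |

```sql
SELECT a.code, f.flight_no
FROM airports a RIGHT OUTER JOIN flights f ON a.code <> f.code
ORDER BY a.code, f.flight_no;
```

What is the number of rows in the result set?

49

RIGHT JOIN keeps every row from `flights`; unmatched rows get NULL for `airports`'s columns.
Matching on a.code <> f.code. A NULL in a compared column never satisfies the condition.
Matched pairs: 48; unmatched f rows kept: 1.
Total: 48 matched + 1 padded = 49 rows.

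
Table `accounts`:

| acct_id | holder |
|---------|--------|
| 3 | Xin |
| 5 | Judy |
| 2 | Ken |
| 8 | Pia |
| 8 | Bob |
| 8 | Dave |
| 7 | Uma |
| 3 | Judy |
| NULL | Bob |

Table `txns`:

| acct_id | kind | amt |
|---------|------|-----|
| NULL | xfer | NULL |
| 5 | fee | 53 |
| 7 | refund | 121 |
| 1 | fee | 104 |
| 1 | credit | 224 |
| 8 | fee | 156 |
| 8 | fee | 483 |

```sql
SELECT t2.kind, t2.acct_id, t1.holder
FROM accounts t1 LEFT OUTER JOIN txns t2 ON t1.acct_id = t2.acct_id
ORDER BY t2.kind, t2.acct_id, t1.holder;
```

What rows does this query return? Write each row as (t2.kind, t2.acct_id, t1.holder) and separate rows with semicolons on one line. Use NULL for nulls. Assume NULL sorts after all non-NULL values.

(fee, 5, Judy); (fee, 8, Bob); (fee, 8, Bob); (fee, 8, Dave); (fee, 8, Dave); (fee, 8, Pia); (fee, 8, Pia); (refund, 7, Uma); (NULL, NULL, Bob); (NULL, NULL, Judy); (NULL, NULL, Ken); (NULL, NULL, Xin)

LEFT JOIN keeps every row from `accounts`; unmatched rows get NULL for `txns`'s columns.
Matching on t1.acct_id = t2.acct_id. A NULL in a compared column never satisfies the condition.
Matched pairs: 8; unmatched t1 rows kept: 4.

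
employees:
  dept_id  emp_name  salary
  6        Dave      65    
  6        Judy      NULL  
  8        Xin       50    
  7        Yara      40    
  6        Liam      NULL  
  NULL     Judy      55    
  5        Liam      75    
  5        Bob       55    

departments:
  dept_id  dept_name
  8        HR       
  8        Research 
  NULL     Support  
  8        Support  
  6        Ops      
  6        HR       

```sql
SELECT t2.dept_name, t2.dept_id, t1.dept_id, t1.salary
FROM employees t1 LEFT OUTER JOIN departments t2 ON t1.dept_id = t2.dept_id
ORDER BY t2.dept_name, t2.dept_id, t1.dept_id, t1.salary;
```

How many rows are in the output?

LEFT JOIN keeps every row from `employees`; unmatched rows get NULL for `departments`'s columns.
Matching on t1.dept_id = t2.dept_id. A NULL in a compared column never satisfies the condition.
- t1[0] dept_id=6 → 2 match(es) in t2 → 2 row(s).
- t1[1] dept_id=6 → 2 match(es) in t2 → 2 row(s).
- t1[2] dept_id=8 → 3 match(es) in t2 → 3 row(s).
- t1[3] dept_id=7 → no match; kept with NULLs on the t2 side.
- t1[4] dept_id=6 → 2 match(es) in t2 → 2 row(s).
- t1[5] dept_id=NULL → no match; kept with NULLs on the t2 side.
- t1[6] dept_id=5 → no match; kept with NULLs on the t2 side.
- t1[7] dept_id=5 → no match; kept with NULLs on the t2 side.
Total: 9 matched + 4 padded = 13 rows.

13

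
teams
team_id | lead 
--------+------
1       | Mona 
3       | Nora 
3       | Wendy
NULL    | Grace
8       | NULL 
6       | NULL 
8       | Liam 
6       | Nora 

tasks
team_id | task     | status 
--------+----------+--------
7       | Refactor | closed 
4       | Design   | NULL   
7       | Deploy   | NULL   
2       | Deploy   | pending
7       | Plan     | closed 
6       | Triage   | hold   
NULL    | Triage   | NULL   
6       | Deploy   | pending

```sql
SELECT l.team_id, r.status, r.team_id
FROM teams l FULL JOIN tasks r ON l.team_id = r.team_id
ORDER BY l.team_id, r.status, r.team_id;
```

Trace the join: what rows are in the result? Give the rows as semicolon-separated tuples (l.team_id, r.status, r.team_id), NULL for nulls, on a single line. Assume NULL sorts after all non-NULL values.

(1, NULL, NULL); (3, NULL, NULL); (3, NULL, NULL); (6, hold, 6); (6, hold, 6); (6, pending, 6); (6, pending, 6); (8, NULL, NULL); (8, NULL, NULL); (NULL, closed, 7); (NULL, closed, 7); (NULL, pending, 2); (NULL, NULL, 4); (NULL, NULL, 7); (NULL, NULL, NULL); (NULL, NULL, NULL)

FULL OUTER JOIN keeps every row from both sides; unmatched rows get NULL for the other side's columns.
Matching on l.team_id = r.team_id. A NULL in a compared column never satisfies the condition.
- l row (team_id=1): no match → kept, r columns NULL.
- l row (team_id=3): no match → kept, r columns NULL.
- l row (team_id=3): no match → kept, r columns NULL.
- l row (team_id=NULL): no match → kept, r columns NULL.
- l row (team_id=8): no match → kept, r columns NULL.
- l row (team_id=6): matches 2 r row(s) → 2 output row(s).
- l row (team_id=8): no match → kept, r columns NULL.
- l row (team_id=6): matches 2 r row(s) → 2 output row(s).
- 6 r row(s) had no l match → kept, l columns NULL.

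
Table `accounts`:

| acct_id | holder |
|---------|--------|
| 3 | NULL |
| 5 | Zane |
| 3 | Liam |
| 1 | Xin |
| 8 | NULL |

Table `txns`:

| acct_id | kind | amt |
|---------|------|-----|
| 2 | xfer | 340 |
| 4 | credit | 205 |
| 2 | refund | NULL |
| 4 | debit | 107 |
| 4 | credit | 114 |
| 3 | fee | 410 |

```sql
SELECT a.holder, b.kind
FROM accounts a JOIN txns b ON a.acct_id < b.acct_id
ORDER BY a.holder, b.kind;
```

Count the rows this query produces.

12

INNER JOIN keeps only pairs where the ON condition holds.
Matching on a.acct_id < b.acct_id.
- acct_id=3: 3 matching b row(s), so 3 row(s) emitted.
- acct_id=5: no matching b row, dropped.
- acct_id=3: 3 matching b row(s), so 3 row(s) emitted.
- acct_id=1: 6 matching b row(s), so 6 row(s) emitted.
- acct_id=8: no matching b row, dropped.
Total: 12 rows.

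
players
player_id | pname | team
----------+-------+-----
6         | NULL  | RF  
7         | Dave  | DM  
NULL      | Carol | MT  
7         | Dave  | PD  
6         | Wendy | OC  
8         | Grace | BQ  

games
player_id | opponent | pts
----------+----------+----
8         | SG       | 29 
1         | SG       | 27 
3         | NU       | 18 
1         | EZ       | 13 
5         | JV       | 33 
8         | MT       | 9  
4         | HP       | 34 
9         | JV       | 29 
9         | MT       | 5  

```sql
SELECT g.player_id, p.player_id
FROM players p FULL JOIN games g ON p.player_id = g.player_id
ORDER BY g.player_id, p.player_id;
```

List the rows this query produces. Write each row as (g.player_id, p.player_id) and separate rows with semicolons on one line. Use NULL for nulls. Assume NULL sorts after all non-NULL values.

(1, NULL); (1, NULL); (3, NULL); (4, NULL); (5, NULL); (8, 8); (8, 8); (9, NULL); (9, NULL); (NULL, 6); (NULL, 6); (NULL, 7); (NULL, 7); (NULL, NULL)

FULL OUTER JOIN keeps every row from both sides; unmatched rows get NULL for the other side's columns.
Matching on p.player_id = g.player_id. A NULL in a compared column never satisfies the condition.
- p[0] player_id=6 → no match; kept with NULLs on the g side.
- p[1] player_id=7 → no match; kept with NULLs on the g side.
- p[2] player_id=NULL → no match; kept with NULLs on the g side.
- p[3] player_id=7 → no match; kept with NULLs on the g side.
- p[4] player_id=6 → no match; kept with NULLs on the g side.
- p[5] player_id=8 → 2 match(es) in g → 2 row(s).
- 7 g row(s) had no p match → kept, p columns NULL.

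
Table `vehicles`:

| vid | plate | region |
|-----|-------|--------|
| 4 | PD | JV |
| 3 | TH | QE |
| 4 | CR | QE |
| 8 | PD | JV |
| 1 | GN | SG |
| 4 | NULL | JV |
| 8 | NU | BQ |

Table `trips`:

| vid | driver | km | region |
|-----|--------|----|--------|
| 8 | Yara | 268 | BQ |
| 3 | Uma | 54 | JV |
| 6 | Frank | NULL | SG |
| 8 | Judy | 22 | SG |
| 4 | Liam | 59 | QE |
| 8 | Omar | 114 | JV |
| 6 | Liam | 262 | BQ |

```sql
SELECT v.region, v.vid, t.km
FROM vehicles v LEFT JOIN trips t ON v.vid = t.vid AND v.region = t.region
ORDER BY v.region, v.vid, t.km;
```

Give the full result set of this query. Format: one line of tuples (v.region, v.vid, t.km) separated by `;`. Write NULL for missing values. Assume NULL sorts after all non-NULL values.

(BQ, 8, 268); (JV, 4, NULL); (JV, 4, NULL); (JV, 8, 114); (QE, 3, NULL); (QE, 4, 59); (SG, 1, NULL)

LEFT JOIN keeps every row from `vehicles`; unmatched rows get NULL for `trips`'s columns.
Matching on v.vid = t.vid AND v.region = t.region.
Matched pairs: 3; unmatched v rows kept: 4.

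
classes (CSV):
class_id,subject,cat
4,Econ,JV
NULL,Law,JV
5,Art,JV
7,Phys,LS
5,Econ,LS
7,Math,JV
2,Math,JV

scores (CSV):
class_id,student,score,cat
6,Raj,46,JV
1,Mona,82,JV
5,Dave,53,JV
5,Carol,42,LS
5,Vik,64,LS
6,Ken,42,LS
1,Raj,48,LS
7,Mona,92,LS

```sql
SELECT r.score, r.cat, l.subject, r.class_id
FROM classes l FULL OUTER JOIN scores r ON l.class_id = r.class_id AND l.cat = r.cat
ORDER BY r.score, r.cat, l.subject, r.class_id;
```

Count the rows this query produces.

12

FULL OUTER JOIN keeps every row from both sides; unmatched rows get NULL for the other side's columns.
Matching on l.class_id = r.class_id AND l.cat = r.cat. A NULL in a compared column never satisfies the condition.
Matched pairs: 4; unmatched l rows kept: 4; unmatched r rows kept: 4.
Total: 4 matched + 8 padded = 12 rows.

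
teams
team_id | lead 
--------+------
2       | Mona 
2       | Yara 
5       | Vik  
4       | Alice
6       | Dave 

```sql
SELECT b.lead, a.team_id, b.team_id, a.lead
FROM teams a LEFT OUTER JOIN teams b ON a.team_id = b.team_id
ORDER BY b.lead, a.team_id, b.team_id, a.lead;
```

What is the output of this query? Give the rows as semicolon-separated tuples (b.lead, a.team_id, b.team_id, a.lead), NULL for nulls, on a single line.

(Alice, 4, 4, Alice); (Dave, 6, 6, Dave); (Mona, 2, 2, Mona); (Mona, 2, 2, Yara); (Vik, 5, 5, Vik); (Yara, 2, 2, Mona); (Yara, 2, 2, Yara)

LEFT JOIN keeps every row from `teams a`; unmatched rows get NULL for `teams b`'s columns.
Matching on a.team_id = b.team_id.
- a row (team_id=2): matches 2 b row(s) → 2 output row(s).
- a row (team_id=2): matches 2 b row(s) → 2 output row(s).
- a row (team_id=5): matches 1 b row(s) → 1 output row(s).
- a row (team_id=4): matches 1 b row(s) → 1 output row(s).
- a row (team_id=6): matches 1 b row(s) → 1 output row(s).
After projecting and ordering:
b.lead | a.team_id | b.team_id | a.lead
Alice | 4 | 4 | Alice
Dave | 6 | 6 | Dave
Mona | 2 | 2 | Mona
Mona | 2 | 2 | Yara
Vik | 5 | 5 | Vik
Yara | 2 | 2 | Mona
Yara | 2 | 2 | Yara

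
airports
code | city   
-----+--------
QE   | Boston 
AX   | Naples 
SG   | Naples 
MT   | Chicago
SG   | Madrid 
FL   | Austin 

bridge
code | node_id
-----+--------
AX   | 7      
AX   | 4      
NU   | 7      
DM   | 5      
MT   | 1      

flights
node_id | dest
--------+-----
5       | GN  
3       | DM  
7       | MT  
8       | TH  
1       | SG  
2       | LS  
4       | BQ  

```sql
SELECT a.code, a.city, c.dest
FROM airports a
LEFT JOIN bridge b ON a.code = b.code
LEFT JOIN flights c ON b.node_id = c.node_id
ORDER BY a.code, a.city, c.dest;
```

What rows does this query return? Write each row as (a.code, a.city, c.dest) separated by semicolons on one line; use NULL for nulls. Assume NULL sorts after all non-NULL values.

(AX, Naples, BQ); (AX, Naples, MT); (FL, Austin, NULL); (MT, Chicago, SG); (QE, Boston, NULL); (SG, Madrid, NULL); (SG, Naples, NULL)

Step 1 — a LEFT JOIN b on code → 7 row(s).
Then LEFT JOIN `flights c` on node_id: each of those 7 rows is kept; rows whose b.node_id has no match in c get NULL for c's columns.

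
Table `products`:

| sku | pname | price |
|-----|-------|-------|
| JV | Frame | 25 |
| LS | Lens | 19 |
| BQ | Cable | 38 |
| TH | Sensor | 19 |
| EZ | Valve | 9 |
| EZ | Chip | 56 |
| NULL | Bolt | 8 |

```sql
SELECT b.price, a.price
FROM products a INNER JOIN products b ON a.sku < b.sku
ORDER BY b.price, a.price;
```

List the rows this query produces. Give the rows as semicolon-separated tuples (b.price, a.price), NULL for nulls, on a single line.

(9, 38); (19, 9); (19, 9); (19, 19); (19, 25); (19, 25); (19, 38); (19, 38); (19, 56); (19, 56); (25, 9); (25, 38); (25, 56); (56, 38)

INNER JOIN keeps only pairs where the ON condition holds.
Matching on a.sku < b.sku. A NULL in a compared column never satisfies the condition.
- sku=JV: 2 matching b row(s), so 2 row(s) emitted.
- sku=LS: 1 matching b row(s), so 1 row(s) emitted.
- sku=BQ: 5 matching b row(s), so 5 row(s) emitted.
- sku=TH: no matching b row, dropped.
- sku=EZ: 3 matching b row(s), so 3 row(s) emitted.
- sku=EZ: 3 matching b row(s), so 3 row(s) emitted.
- sku=NULL: no matching b row, dropped.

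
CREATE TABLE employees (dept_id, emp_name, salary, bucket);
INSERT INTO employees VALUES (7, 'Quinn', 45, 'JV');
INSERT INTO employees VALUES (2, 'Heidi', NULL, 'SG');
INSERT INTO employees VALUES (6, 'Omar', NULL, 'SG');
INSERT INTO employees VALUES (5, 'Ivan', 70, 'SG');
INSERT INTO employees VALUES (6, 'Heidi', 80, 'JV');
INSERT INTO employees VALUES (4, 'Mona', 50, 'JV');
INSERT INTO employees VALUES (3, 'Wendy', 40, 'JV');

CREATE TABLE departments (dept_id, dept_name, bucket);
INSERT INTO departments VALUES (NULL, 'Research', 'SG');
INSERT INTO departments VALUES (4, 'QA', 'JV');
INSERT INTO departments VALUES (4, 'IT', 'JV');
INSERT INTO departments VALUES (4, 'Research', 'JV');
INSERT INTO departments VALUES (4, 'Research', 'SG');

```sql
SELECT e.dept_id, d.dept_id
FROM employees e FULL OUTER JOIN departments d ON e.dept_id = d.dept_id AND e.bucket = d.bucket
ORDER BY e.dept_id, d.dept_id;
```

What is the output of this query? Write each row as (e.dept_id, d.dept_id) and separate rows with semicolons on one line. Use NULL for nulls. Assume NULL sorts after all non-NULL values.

FULL OUTER JOIN keeps every row from both sides; unmatched rows get NULL for the other side's columns.
Matching on e.dept_id = d.dept_id AND e.bucket = d.bucket. A NULL in a compared column never satisfies the condition.
- dept_id=7, bucket=JV: no d row matches, row kept with d columns NULL.
- dept_id=2, bucket=SG: no d row matches, row kept with d columns NULL.
- dept_id=6, bucket=SG: no d row matches, row kept with d columns NULL.
- dept_id=5, bucket=SG: no d row matches, row kept with d columns NULL.
- dept_id=6, bucket=JV: no d row matches, row kept with d columns NULL.
- dept_id=4, bucket=JV: 3 matching d row(s), so 3 row(s) emitted.
- dept_id=3, bucket=JV: no d row matches, row kept with d columns NULL.
- plus 2 unmatched d row(s), each kept with NULL e columns.

(2, NULL); (3, NULL); (4, 4); (4, 4); (4, 4); (5, NULL); (6, NULL); (6, NULL); (7, NULL); (NULL, 4); (NULL, NULL)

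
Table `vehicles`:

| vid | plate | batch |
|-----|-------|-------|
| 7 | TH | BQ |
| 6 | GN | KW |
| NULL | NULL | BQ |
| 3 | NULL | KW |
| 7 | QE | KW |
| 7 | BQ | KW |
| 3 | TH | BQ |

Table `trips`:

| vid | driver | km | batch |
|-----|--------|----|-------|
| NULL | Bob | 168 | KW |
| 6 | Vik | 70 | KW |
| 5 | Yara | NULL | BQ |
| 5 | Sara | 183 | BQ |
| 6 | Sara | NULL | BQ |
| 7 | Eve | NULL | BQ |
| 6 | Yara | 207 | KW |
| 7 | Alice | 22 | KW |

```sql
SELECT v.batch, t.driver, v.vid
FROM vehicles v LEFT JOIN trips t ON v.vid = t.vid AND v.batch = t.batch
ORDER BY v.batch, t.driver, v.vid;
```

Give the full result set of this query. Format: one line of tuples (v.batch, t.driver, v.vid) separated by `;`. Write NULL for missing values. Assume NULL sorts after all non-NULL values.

LEFT JOIN keeps every row from `vehicles`; unmatched rows get NULL for `trips`'s columns.
Matching on v.vid = t.vid AND v.batch = t.batch. A NULL in a compared column never satisfies the condition.
- vid=7, batch=BQ: 1 matching t row(s), so 1 row(s) emitted.
- vid=6, batch=KW: 2 matching t row(s), so 2 row(s) emitted.
- vid=NULL, batch=BQ: no t row matches, row kept with t columns NULL.
- vid=3, batch=KW: no t row matches, row kept with t columns NULL.
- vid=7, batch=KW: 1 matching t row(s), so 1 row(s) emitted.
- vid=7, batch=KW: 1 matching t row(s), so 1 row(s) emitted.
- vid=3, batch=BQ: no t row matches, row kept with t columns NULL.
After projecting and ordering:
v.batch | t.driver | v.vid
BQ | Eve | 7
BQ | NULL | 3
BQ | NULL | NULL
KW | Alice | 7
KW | Alice | 7
KW | Vik | 6
KW | Yara | 6
KW | NULL | 3

(BQ, Eve, 7); (BQ, NULL, 3); (BQ, NULL, NULL); (KW, Alice, 7); (KW, Alice, 7); (KW, Vik, 6); (KW, Yara, 6); (KW, NULL, 3)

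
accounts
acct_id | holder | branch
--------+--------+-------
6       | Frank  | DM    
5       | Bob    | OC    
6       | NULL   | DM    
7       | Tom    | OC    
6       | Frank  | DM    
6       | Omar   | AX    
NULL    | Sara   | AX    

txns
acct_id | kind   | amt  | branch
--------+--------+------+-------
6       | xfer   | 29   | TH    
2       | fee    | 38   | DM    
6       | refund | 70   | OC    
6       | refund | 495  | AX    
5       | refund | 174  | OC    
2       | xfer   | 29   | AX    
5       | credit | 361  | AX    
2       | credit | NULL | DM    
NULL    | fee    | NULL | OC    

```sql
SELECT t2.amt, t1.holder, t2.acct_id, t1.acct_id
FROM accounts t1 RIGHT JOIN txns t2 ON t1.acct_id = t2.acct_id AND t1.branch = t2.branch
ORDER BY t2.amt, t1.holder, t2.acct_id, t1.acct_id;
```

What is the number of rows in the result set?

9

RIGHT JOIN keeps every row from `txns`; unmatched rows get NULL for `accounts`'s columns.
Matching on t1.acct_id = t2.acct_id AND t1.branch = t2.branch. A NULL in a compared column never satisfies the condition.
- t1 row (acct_id=6, branch=DM): no match.
- t1 row (acct_id=5, branch=OC): matches 1 t2 row(s) → 1 output row(s).
- t1 row (acct_id=6, branch=DM): no match.
- t1 row (acct_id=7, branch=OC): no match.
- t1 row (acct_id=6, branch=DM): no match.
- t1 row (acct_id=6, branch=AX): matches 1 t2 row(s) → 1 output row(s).
- t1 row (acct_id=NULL, branch=AX): no match.
- 7 row(s) from t2 found no t1 partner → padded with NULL.
Total: 2 matched + 7 padded = 9 rows.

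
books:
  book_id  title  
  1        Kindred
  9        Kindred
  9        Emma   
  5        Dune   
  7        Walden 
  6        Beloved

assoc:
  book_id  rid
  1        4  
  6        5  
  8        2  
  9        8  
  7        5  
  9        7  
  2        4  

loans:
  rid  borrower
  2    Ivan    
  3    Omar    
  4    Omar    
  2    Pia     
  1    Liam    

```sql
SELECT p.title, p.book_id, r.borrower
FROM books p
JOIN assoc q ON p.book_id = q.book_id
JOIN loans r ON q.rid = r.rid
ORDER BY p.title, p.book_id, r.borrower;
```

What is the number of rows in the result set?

Joins associate left-to-right: books INNER JOIN assoc on book_id gives 7 intermediate row(s).
Then INNER JOIN `loans r` on rid: keep only rows whose q.rid appears in r.
Result: 1 row(s).

1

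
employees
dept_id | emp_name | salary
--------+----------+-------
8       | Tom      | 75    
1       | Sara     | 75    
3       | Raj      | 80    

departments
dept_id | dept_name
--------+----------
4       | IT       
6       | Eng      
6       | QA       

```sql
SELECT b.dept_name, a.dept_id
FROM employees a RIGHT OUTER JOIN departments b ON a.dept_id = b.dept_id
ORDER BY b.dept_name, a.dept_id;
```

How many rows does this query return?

RIGHT JOIN keeps every row from `departments`; unmatched rows get NULL for `employees`'s columns.
Matching on a.dept_id = b.dept_id.
- a (dept_id=8) has no partner in b.
- a (dept_id=1) has no partner in b.
- a (dept_id=3) has no partner in b.
- 3 row(s) from b found no a partner → padded with NULL.
Total: 0 matched + 3 padded = 3 rows.

3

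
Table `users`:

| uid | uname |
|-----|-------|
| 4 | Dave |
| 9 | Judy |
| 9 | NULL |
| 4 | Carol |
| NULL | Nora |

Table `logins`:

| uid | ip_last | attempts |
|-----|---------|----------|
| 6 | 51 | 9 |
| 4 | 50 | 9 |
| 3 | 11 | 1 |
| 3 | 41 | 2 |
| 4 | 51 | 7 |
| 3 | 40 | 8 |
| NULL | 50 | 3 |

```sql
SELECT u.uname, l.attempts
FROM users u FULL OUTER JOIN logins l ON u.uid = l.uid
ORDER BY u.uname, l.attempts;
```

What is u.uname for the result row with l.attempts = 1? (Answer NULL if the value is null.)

FULL OUTER JOIN keeps every row from both sides; unmatched rows get NULL for the other side's columns.
Matching on u.uid = l.uid. A NULL in a compared column never satisfies the condition.
- u row (uid=4): matches 2 l row(s) → 2 output row(s).
- u row (uid=9): no match → kept, l columns NULL.
- u row (uid=9): no match → kept, l columns NULL.
- u row (uid=4): matches 2 l row(s) → 2 output row(s).
- u row (uid=NULL): no match → kept, l columns NULL.
- 5 l row(s) had no u match → kept, u columns NULL.

NULL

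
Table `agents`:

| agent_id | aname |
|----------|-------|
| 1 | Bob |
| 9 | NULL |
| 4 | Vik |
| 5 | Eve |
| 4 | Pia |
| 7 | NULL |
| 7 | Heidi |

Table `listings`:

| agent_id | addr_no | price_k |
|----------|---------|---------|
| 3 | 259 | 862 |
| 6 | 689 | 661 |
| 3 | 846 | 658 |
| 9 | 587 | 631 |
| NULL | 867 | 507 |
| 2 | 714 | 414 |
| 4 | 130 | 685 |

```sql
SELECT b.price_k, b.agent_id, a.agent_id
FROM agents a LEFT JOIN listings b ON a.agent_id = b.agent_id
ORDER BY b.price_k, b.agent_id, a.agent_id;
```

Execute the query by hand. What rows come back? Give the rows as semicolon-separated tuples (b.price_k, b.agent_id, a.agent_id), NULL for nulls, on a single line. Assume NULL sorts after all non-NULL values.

LEFT JOIN keeps every row from `agents`; unmatched rows get NULL for `listings`'s columns.
Matching on a.agent_id = b.agent_id. A NULL in a compared column never satisfies the condition.
- a (agent_id=1) has no partner → padded with NULL.
- a (agent_id=9) pairs with 1 row(s) of b.
- a (agent_id=4) pairs with 1 row(s) of b.
- a (agent_id=5) has no partner → padded with NULL.
- a (agent_id=4) pairs with 1 row(s) of b.
- a (agent_id=7) has no partner → padded with NULL.
- a (agent_id=7) has no partner → padded with NULL.
After projecting and ordering:
b.price_k | b.agent_id | a.agent_id
631 | 9 | 9
685 | 4 | 4
685 | 4 | 4
NULL | NULL | 1
NULL | NULL | 5
NULL | NULL | 7
NULL | NULL | 7

(631, 9, 9); (685, 4, 4); (685, 4, 4); (NULL, NULL, 1); (NULL, NULL, 5); (NULL, NULL, 7); (NULL, NULL, 7)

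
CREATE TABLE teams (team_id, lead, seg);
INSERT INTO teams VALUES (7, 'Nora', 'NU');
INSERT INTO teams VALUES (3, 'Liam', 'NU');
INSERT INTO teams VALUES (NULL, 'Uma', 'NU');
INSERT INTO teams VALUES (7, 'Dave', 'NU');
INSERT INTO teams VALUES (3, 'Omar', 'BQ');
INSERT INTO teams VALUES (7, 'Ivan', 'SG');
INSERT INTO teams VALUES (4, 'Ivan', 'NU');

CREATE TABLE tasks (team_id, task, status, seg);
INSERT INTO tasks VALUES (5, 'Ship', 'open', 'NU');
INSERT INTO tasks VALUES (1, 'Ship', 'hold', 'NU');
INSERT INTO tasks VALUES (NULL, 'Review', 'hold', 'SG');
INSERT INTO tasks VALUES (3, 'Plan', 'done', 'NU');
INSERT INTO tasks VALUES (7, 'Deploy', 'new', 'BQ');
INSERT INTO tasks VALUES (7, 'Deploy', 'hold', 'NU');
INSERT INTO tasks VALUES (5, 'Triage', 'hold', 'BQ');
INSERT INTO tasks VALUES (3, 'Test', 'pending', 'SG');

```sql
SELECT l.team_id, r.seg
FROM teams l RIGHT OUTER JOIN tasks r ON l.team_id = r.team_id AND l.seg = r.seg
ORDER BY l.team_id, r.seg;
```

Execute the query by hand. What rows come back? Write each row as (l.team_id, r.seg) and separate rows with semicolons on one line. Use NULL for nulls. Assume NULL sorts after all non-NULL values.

(3, NU); (7, NU); (7, NU); (NULL, BQ); (NULL, BQ); (NULL, NU); (NULL, NU); (NULL, SG); (NULL, SG)

RIGHT JOIN keeps every row from `tasks`; unmatched rows get NULL for `teams`'s columns.
Matching on l.team_id = r.team_id AND l.seg = r.seg. A NULL in a compared column never satisfies the condition.
- l[0] team_id=7, seg=NU → 1 match(es) in r → 1 row(s).
- l[1] team_id=3, seg=NU → 1 match(es) in r → 1 row(s).
- l[2] team_id=NULL, seg=NU → no match.
- l[3] team_id=7, seg=NU → 1 match(es) in r → 1 row(s).
- l[4] team_id=3, seg=BQ → no match.
- l[5] team_id=7, seg=SG → no match.
- l[6] team_id=4, seg=NU → no match.
- plus 6 unmatched r row(s), each kept with NULL l columns.
After projecting and ordering:
l.team_id | r.seg
3 | NU
7 | NU
7 | NU
NULL | BQ
NULL | BQ
NULL | NU
NULL | NU
NULL | SG
NULL | SG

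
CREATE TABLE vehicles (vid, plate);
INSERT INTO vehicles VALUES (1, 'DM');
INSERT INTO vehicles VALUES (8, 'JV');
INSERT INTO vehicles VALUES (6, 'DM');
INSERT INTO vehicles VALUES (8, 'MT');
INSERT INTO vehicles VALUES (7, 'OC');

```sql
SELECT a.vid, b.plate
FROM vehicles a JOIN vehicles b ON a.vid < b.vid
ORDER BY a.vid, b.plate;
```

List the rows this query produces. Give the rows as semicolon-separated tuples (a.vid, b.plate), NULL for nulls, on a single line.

(1, DM); (1, JV); (1, MT); (1, OC); (6, JV); (6, MT); (6, OC); (7, JV); (7, MT)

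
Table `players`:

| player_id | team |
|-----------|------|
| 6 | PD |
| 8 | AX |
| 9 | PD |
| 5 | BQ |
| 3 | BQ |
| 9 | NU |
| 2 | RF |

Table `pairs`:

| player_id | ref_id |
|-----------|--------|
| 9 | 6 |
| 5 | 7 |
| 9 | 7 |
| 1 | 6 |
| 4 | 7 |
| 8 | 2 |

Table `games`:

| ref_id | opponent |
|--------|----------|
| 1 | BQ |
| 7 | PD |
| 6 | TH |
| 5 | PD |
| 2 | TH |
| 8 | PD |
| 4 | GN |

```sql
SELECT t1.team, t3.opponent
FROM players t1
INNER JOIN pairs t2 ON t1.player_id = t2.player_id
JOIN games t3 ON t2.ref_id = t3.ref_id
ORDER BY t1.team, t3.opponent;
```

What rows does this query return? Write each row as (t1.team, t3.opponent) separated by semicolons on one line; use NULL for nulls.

(AX, TH); (BQ, PD); (NU, PD); (NU, TH); (PD, PD); (PD, TH)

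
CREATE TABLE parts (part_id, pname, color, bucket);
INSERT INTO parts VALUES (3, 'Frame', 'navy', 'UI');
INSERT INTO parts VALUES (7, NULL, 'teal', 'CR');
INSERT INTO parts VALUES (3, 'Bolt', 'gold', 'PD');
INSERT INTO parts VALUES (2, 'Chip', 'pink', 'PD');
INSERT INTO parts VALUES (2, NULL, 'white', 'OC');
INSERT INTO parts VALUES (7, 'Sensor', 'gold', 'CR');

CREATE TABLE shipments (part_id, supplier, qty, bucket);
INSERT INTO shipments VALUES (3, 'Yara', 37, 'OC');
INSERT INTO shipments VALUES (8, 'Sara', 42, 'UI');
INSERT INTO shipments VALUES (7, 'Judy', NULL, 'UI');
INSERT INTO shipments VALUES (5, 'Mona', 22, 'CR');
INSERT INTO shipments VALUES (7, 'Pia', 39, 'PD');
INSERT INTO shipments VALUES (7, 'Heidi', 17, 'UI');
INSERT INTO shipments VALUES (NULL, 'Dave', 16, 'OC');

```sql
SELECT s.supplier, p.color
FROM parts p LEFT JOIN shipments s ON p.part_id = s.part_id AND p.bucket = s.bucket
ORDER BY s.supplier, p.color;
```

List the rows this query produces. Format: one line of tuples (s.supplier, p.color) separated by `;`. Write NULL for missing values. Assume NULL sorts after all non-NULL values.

(NULL, gold); (NULL, gold); (NULL, navy); (NULL, pink); (NULL, teal); (NULL, white)

LEFT JOIN keeps every row from `parts`; unmatched rows get NULL for `shipments`'s columns.
Matching on p.part_id = s.part_id AND p.bucket = s.bucket. A NULL in a compared column never satisfies the condition.
- p (part_id=3, bucket=UI) has no partner → padded with NULL.
- p (part_id=7, bucket=CR) has no partner → padded with NULL.
- p (part_id=3, bucket=PD) has no partner → padded with NULL.
- p (part_id=2, bucket=PD) has no partner → padded with NULL.
- p (part_id=2, bucket=OC) has no partner → padded with NULL.
- p (part_id=7, bucket=CR) has no partner → padded with NULL.
After projecting and ordering:
s.supplier | p.color
NULL | gold
NULL | gold
NULL | navy
NULL | pink
NULL | teal
NULL | white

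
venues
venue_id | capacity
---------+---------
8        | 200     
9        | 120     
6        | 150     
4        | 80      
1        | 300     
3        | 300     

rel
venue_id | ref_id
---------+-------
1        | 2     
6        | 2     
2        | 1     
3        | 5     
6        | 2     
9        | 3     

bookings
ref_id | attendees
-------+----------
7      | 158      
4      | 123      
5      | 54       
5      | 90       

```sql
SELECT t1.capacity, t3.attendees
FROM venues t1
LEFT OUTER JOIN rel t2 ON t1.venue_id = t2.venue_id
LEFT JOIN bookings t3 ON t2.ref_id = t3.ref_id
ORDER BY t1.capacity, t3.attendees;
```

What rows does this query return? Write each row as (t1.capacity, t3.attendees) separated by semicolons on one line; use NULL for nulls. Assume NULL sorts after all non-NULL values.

Joins associate left-to-right: venues LEFT JOIN rel on venue_id gives 7 intermediate row(s).
Then LEFT JOIN `bookings t3` on ref_id: each of those 7 rows is kept; rows whose t2.ref_id has no match in t3 get NULL for t3's columns.

(80, NULL); (120, NULL); (150, NULL); (150, NULL); (200, NULL); (300, 54); (300, 90); (300, NULL)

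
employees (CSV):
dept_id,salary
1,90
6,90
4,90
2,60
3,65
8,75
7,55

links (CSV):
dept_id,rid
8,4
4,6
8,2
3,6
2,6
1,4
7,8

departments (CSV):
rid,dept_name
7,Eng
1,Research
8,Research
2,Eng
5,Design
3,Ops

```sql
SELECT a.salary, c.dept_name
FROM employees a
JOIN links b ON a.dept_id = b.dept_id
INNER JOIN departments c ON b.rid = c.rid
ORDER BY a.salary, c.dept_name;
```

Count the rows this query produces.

2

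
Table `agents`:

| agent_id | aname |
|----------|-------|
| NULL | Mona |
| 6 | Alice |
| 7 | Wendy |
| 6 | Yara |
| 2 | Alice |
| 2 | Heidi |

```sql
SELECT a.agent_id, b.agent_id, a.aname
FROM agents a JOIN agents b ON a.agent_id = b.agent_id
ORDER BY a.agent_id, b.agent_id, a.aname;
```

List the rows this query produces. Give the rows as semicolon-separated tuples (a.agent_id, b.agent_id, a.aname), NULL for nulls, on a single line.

(2, 2, Alice); (2, 2, Alice); (2, 2, Heidi); (2, 2, Heidi); (6, 6, Alice); (6, 6, Alice); (6, 6, Yara); (6, 6, Yara); (7, 7, Wendy)

INNER JOIN keeps only pairs where the ON condition holds.
Matching on a.agent_id = b.agent_id. A NULL in a compared column never satisfies the condition.
- a[0] agent_id=NULL → no match; dropped.
- a[1] agent_id=6 → 2 match(es) in b → 2 row(s).
- a[2] agent_id=7 → 1 match(es) in b → 1 row(s).
- a[3] agent_id=6 → 2 match(es) in b → 2 row(s).
- a[4] agent_id=2 → 2 match(es) in b → 2 row(s).
- a[5] agent_id=2 → 2 match(es) in b → 2 row(s).
After projecting and ordering:
a.agent_id | b.agent_id | a.aname
2 | 2 | Alice
2 | 2 | Alice
2 | 2 | Heidi
2 | 2 | Heidi
6 | 6 | Alice
6 | 6 | Alice
6 | 6 | Yara
6 | 6 | Yara
7 | 7 | Wendy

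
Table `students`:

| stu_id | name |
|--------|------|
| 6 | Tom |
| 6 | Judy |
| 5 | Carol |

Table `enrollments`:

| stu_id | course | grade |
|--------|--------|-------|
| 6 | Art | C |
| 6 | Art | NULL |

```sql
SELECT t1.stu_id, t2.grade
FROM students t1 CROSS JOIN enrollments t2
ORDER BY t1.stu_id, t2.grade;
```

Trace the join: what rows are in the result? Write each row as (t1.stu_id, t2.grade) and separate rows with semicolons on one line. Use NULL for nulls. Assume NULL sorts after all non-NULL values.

(5, C); (5, NULL); (6, C); (6, C); (6, NULL); (6, NULL)

CROSS JOIN pairs every row of `students` with every row of `enrollments`: 3 × 2 = 6 rows.
After projecting and ordering:
t1.stu_id | t2.grade
5 | C
5 | NULL
6 | C
6 | C
6 | NULL
6 | NULL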